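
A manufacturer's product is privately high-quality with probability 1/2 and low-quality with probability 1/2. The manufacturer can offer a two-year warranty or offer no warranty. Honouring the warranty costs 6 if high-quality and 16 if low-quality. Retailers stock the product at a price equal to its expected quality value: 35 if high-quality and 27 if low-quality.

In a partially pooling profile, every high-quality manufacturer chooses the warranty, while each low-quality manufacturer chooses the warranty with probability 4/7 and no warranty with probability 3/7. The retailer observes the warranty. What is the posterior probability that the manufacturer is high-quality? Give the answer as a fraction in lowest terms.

P(the warranty) = (1/2)·1 + (1/2)·(4/7) = 11/14.
By Bayes' rule, P(high-quality | the warranty) = (1/2) / (11/14) = 7/11.

7/11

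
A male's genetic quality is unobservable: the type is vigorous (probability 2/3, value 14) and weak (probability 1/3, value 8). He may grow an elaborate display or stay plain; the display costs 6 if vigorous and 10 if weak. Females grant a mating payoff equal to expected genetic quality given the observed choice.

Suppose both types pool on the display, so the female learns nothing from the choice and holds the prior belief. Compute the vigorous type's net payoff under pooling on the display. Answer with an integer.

6

Pooled mating payoff = 2/3·14 + 1/3·8 = 12.
vigorous pays cost 6 for the display, so net payoff = 12 − 6 = 6.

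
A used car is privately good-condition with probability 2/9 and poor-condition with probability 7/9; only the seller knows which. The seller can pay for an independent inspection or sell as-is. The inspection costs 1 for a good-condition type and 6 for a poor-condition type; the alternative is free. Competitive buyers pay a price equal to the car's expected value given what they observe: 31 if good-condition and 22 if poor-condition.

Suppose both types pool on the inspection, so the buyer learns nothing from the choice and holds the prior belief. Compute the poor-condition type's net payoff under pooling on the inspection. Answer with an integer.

Pooled price = 2/9·31 + 7/9·22 = 24.
poor-condition pays cost 6 for the inspection, so net payoff = 24 − 6 = 18.

18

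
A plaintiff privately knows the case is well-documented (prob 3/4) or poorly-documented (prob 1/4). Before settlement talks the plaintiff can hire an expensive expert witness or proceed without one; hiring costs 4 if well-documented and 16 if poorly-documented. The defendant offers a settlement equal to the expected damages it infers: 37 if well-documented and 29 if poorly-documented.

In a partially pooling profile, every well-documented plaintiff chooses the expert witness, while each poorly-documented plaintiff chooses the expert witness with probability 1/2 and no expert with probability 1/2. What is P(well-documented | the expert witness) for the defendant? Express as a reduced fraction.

6/7

P(the expert witness) = (3/4)·1 + (1/4)·(1/2) = 7/8.
By Bayes' rule, P(well-documented | the expert witness) = (3/4) / (7/8) = 6/7.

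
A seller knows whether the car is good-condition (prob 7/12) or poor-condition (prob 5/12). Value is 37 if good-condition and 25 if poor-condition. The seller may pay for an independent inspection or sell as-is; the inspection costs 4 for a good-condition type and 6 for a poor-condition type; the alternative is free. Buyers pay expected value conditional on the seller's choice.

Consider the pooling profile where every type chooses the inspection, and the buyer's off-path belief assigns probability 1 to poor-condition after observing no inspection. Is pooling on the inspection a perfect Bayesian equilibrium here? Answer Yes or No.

Yes

On path, the buyer holds the prior and pays 7/12·37 + 5/12·25 = 32. Off path (no inspection), believing poor-condition, it pays 25.
good-condition: the inspection nets 32 − 4 = 28; no inspection nets 25. good-condition stays.
poor-condition: the inspection nets 32 − 6 = 26; no inspection nets 25. poor-condition stays.
No type deviates, so pooling is sustained.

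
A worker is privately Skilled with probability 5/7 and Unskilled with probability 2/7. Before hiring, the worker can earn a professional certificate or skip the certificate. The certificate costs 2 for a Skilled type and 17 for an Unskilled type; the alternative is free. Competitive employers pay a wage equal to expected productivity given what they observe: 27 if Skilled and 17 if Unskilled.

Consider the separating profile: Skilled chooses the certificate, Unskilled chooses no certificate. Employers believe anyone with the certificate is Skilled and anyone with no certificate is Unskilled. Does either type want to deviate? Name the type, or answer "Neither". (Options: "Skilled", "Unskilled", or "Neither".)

Neither

The certificate pays 27; no certificate pays 17.
Skilled: assigned the certificate, nets 27 − 2 = 25; deviating to no certificate nets 17.
Unskilled: assigned no certificate, nets 17; deviating to the certificate nets 27 − 17 = 10.
Both types strictly prefer their assigned action; no profitable deviation.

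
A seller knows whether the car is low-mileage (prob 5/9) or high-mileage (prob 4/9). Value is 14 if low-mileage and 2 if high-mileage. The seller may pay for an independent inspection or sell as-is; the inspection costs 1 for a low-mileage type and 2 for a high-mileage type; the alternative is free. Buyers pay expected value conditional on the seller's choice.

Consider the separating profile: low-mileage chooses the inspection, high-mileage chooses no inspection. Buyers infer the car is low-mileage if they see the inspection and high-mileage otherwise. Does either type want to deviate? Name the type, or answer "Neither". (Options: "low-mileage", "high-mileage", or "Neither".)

The inspection pays 14; no inspection pays 2.
low-mileage: assigned the inspection, nets 14 − 1 = 13; deviating to no inspection nets 2.
high-mileage: assigned no inspection, nets 2; deviating to the inspection nets 14 − 2 = 12.
The high-mileage type gains 10 by deviating.

high-mileage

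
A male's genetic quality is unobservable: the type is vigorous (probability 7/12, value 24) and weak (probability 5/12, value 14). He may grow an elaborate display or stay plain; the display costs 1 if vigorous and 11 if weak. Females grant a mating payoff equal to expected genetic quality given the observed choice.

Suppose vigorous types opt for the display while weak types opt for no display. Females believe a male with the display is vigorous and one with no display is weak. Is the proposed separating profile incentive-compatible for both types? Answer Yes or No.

Under these beliefs, the display earns mating payoff 24 and no display earns mating payoff 14.
vigorous: the display nets 24 − 1 = 23; no display nets 14. vigorous prefers the display.
weak: the display nets 24 − 11 = 13; no display nets 14. weak prefers no display.
Neither type deviates, so the separating profile is an equilibrium.

Yes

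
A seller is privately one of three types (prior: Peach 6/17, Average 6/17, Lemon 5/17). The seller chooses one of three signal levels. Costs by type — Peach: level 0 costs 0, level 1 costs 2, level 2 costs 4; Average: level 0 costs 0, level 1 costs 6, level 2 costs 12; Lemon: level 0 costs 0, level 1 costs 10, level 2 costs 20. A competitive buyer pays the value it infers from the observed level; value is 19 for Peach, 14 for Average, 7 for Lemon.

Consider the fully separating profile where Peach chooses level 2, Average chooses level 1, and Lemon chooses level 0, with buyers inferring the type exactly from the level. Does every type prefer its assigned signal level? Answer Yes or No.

Separating prices: level 2 → 19, level 1 → 14, level 0 → 7.
Peach (assigned level 2): level 0: 7 − 0 = 7; level 1: 14 − 2 = 12; level 2: 19 − 4 = 15. Peach stays.
Average (assigned level 1): level 0: 7 − 0 = 7; level 1: 14 − 6 = 8; level 2: 19 − 12 = 7. Average stays.
Lemon (assigned level 0): level 0: 7 − 0 = 7; level 1: 14 − 10 = 4; level 2: 19 − 20 = -1. Lemon stays.
Every type prefers its assigned level; separation holds.

Yes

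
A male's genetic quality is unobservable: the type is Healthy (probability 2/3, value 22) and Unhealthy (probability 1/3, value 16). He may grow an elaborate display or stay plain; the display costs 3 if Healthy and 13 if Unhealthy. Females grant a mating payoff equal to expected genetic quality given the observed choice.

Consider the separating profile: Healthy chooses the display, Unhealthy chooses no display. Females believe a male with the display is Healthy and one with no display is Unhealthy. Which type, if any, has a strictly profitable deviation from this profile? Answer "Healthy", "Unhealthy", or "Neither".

The display pays 22; no display pays 16.
Healthy: assigned the display, nets 22 − 3 = 19; deviating to no display nets 16.
Unhealthy: assigned no display, nets 16; deviating to the display nets 22 − 13 = 9.
Both types strictly prefer their assigned action; no profitable deviation.

Neither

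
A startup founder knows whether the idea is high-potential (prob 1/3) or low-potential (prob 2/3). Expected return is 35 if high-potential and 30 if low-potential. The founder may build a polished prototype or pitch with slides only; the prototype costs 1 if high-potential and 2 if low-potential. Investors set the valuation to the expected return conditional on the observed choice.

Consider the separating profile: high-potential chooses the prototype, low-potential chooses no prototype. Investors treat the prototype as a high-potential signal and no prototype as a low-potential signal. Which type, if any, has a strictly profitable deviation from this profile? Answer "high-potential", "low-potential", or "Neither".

low-potential

The prototype pays 35; no prototype pays 30.
high-potential: assigned the prototype, nets 35 − 1 = 34; deviating to no prototype nets 30.
low-potential: assigned no prototype, nets 30; deviating to the prototype nets 35 − 2 = 33.
The low-potential type gains 3 by deviating.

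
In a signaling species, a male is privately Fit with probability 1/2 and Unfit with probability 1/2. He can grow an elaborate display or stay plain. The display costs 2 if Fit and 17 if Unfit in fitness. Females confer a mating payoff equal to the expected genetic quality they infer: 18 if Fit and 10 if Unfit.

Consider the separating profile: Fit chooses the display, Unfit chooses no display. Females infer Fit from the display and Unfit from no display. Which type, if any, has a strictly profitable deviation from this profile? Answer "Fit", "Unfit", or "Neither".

The display pays 18; no display pays 10.
Fit: assigned the display, nets 18 − 2 = 16; deviating to no display nets 10.
Unfit: assigned no display, nets 10; deviating to the display nets 18 − 17 = 1.
Both types strictly prefer their assigned action; no profitable deviation.

Neither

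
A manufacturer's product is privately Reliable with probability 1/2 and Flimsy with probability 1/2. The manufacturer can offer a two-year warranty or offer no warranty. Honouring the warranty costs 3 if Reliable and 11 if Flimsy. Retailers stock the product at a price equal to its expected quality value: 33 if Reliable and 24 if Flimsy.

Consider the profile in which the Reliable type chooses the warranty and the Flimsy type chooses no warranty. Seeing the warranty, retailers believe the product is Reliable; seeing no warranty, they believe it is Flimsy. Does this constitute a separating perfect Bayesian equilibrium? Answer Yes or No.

Yes

Under these beliefs, the warranty earns price 33 and no warranty earns price 24.
Reliable: the warranty nets 33 − 3 = 30; no warranty nets 24. Reliable prefers the warranty.
Flimsy: the warranty nets 33 − 11 = 22; no warranty nets 24. Flimsy prefers no warranty.
Neither type deviates, so the separating profile is an equilibrium.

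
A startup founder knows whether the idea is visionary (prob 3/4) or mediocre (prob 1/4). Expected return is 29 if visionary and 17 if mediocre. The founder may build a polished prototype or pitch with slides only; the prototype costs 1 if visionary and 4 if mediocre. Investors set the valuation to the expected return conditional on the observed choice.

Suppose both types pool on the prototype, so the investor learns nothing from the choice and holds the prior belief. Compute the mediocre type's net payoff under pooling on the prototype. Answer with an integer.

Pooled valuation = 3/4·29 + 1/4·17 = 26.
mediocre pays cost 4 for the prototype, so net payoff = 26 − 4 = 22.

22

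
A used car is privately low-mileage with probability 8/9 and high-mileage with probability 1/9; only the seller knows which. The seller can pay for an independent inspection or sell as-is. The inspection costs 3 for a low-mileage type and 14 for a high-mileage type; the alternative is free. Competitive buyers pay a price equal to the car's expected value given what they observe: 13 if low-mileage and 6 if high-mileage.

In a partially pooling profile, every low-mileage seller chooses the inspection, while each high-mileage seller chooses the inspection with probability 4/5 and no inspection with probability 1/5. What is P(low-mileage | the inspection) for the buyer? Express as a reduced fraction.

10/11

P(the inspection) = (8/9)·1 + (1/9)·(4/5) = 44/45.
By Bayes' rule, P(low-mileage | the inspection) = (8/9) / (44/45) = 10/11.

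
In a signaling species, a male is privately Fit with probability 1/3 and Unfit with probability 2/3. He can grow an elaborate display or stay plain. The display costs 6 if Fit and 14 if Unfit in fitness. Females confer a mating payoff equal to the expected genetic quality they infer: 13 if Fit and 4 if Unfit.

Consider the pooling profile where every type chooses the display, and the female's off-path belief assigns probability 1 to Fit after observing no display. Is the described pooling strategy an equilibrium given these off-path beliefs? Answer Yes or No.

No

On path, the female holds the prior and pays 1/3·13 + 2/3·4 = 7. Off path (no display), believing Fit, it pays 13.
Fit: the display nets 7 − 6 = 1; no display nets 13. Fit would deviate.
Unfit: the display nets 7 − 14 = -7; no display nets 13. Unfit would deviate.
A type deviates, so pooling fails.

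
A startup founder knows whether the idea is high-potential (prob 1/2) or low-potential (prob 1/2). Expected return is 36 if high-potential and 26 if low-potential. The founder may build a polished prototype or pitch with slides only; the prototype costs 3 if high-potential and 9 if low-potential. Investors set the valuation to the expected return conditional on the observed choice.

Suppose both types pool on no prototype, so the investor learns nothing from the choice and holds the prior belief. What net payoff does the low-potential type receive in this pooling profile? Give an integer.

Pooled valuation = 1/2·36 + 1/2·26 = 31.
low-potential pays no cost for no prototype, so net payoff = 31.

31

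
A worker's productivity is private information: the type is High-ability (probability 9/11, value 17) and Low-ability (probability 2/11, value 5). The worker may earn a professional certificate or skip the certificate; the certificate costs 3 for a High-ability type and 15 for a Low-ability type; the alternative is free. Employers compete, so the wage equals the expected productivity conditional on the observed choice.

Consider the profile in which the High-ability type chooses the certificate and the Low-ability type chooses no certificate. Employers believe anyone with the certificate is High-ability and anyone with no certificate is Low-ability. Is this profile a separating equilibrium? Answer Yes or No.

Under these beliefs, the certificate earns wage 17 and no certificate earns wage 5.
High-ability: the certificate nets 17 − 3 = 14; no certificate nets 5. High-ability prefers the certificate.
Low-ability: the certificate nets 17 − 15 = 2; no certificate nets 5. Low-ability prefers no certificate.
Neither type deviates, so the separating profile is an equilibrium.

Yes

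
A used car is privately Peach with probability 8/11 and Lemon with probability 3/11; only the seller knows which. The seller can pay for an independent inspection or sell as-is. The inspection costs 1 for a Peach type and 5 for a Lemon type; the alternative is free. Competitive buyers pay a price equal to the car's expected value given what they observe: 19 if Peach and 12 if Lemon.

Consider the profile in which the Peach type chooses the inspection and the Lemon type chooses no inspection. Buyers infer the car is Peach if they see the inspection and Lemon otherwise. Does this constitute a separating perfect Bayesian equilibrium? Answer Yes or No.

No

Under these beliefs, the inspection earns price 19 and no inspection earns price 12.
Peach: the inspection nets 19 − 1 = 18; no inspection nets 12. Peach prefers the inspection.
Lemon: the inspection nets 19 − 5 = 14; no inspection nets 12. Lemon would deviate to the inspection.
Lemon has a profitable deviation, so the profile is not an equilibrium.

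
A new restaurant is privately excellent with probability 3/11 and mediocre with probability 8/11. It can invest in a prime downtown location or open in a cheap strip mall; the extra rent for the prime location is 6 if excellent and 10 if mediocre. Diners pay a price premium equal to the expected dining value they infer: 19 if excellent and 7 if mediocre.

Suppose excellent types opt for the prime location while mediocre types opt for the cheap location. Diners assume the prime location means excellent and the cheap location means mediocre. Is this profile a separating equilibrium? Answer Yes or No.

No

Under these beliefs, the prime location earns price premium 19 and the cheap location earns price premium 7.
excellent: the prime location nets 19 − 6 = 13; the cheap location nets 7. excellent prefers the prime location.
mediocre: the prime location nets 19 − 10 = 9; the cheap location nets 7. mediocre would deviate to the prime location.
mediocre has a profitable deviation, so the profile is not an equilibrium.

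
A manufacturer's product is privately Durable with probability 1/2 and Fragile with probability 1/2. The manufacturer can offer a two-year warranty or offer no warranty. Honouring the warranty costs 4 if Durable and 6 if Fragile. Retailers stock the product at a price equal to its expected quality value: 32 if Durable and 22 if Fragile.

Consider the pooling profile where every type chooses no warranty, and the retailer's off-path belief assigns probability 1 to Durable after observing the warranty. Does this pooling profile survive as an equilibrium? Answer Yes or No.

On path, the retailer holds the prior and pays 1/2·32 + 1/2·22 = 27. Off path (the warranty), believing Durable, it pays 32.
Durable: no warranty nets 27; the warranty nets 32 − 4 = 28. Durable would deviate.
Fragile: no warranty nets 27; the warranty nets 32 − 6 = 26. Fragile stays.
A type deviates, so pooling fails.

No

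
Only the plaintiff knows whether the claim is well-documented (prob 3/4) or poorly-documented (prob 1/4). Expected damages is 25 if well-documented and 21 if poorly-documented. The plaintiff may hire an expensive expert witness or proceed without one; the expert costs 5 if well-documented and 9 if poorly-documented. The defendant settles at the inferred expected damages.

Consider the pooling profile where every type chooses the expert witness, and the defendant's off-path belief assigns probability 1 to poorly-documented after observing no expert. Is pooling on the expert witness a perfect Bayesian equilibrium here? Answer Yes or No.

On path, the defendant holds the prior and pays 3/4·25 + 1/4·21 = 24. Off path (no expert), believing poorly-documented, it pays 21.
well-documented: the expert witness nets 24 − 5 = 19; no expert nets 21. well-documented would deviate.
poorly-documented: the expert witness nets 24 − 9 = 15; no expert nets 21. poorly-documented would deviate.
A type deviates, so pooling fails.

No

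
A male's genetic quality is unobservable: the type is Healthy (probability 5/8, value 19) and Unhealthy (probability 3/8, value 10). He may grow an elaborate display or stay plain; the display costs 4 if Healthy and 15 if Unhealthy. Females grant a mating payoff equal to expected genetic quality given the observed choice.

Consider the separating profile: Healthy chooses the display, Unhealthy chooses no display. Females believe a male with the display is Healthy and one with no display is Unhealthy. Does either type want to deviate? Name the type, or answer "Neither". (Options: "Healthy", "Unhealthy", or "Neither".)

Neither

The display pays 19; no display pays 10.
Healthy: assigned the display, nets 19 − 4 = 15; deviating to no display nets 10.
Unhealthy: assigned no display, nets 10; deviating to the display nets 19 − 15 = 4.
Both types strictly prefer their assigned action; no profitable deviation.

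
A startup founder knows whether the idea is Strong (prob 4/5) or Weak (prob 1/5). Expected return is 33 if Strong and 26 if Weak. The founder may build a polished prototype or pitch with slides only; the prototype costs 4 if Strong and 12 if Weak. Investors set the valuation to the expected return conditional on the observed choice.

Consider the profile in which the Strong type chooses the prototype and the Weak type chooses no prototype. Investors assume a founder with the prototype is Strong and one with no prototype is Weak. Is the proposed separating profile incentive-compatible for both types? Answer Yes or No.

Under these beliefs, the prototype earns valuation 33 and no prototype earns valuation 26.
Strong: the prototype nets 33 − 4 = 29; no prototype nets 26. Strong prefers the prototype.
Weak: the prototype nets 33 − 12 = 21; no prototype nets 26. Weak prefers no prototype.
Neither type deviates, so the separating profile is an equilibrium.

Yes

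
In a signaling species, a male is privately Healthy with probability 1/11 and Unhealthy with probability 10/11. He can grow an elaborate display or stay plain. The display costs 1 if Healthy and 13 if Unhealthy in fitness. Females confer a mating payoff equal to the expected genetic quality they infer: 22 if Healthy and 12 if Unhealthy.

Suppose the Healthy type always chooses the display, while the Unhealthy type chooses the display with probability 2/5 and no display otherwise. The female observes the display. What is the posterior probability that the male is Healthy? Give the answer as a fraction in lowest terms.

1/5

P(the display) = (1/11)·1 + (10/11)·(2/5) = 5/11.
By Bayes' rule, P(Healthy | the display) = (1/11) / (5/11) = 1/5.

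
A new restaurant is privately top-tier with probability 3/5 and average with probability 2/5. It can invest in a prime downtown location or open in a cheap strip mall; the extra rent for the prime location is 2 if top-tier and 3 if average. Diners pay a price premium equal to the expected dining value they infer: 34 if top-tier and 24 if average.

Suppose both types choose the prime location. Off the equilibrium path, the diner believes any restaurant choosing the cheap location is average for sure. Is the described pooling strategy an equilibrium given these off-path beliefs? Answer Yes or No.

Yes

On path, the diner holds the prior and pays 3/5·34 + 2/5·24 = 30. Off path (the cheap location), believing average, it pays 24.
top-tier: the prime location nets 30 − 2 = 28; the cheap location nets 24. top-tier stays.
average: the prime location nets 30 − 3 = 27; the cheap location nets 24. average stays.
No type deviates, so pooling is sustained.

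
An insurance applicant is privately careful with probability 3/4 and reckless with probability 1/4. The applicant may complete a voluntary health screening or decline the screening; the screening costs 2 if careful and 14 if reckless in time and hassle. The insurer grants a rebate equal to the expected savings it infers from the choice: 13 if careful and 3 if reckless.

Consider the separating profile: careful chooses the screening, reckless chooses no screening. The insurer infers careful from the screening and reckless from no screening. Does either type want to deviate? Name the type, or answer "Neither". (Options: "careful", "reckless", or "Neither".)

Neither

The screening pays 13; no screening pays 3.
careful: assigned the screening, nets 13 − 2 = 11; deviating to no screening nets 3.
reckless: assigned no screening, nets 3; deviating to the screening nets 13 − 14 = -1.
Both types strictly prefer their assigned action; no profitable deviation.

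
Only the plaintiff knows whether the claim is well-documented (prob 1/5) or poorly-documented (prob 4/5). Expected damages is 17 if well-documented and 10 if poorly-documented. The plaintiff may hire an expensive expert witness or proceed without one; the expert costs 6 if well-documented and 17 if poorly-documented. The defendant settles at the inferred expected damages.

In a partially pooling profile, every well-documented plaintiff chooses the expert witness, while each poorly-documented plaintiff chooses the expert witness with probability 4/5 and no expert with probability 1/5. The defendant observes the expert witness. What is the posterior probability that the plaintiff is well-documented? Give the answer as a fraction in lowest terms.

P(the expert witness) = (1/5)·1 + (4/5)·(4/5) = 21/25.
By Bayes' rule, P(well-documented | the expert witness) = (1/5) / (21/25) = 5/21.

5/21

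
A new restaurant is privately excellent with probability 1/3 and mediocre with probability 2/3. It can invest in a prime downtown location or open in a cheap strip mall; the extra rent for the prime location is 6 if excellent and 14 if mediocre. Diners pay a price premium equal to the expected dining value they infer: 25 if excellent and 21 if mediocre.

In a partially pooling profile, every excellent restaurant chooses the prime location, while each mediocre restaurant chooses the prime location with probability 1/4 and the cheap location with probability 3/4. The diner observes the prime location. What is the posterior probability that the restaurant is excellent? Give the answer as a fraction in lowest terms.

P(the prime location) = (1/3)·1 + (2/3)·(1/4) = 1/2.
By Bayes' rule, P(excellent | the prime location) = (1/3) / (1/2) = 2/3.

2/3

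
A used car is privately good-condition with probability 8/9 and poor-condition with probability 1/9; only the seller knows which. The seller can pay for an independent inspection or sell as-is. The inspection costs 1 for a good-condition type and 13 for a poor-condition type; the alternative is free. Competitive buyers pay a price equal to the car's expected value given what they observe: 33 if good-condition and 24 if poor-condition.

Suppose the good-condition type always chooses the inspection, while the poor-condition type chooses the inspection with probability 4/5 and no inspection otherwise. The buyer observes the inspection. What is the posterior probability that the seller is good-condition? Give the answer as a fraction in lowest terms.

10/11

P(the inspection) = (8/9)·1 + (1/9)·(4/5) = 44/45.
By Bayes' rule, P(good-condition | the inspection) = (8/9) / (44/45) = 10/11.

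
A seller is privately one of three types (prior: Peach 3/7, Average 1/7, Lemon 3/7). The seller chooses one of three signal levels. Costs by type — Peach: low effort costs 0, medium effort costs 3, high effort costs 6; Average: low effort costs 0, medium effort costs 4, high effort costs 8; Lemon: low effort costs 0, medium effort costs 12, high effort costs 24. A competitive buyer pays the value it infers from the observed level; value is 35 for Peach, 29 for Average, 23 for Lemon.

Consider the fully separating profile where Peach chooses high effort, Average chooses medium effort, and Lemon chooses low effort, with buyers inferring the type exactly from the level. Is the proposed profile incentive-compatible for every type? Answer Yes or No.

Separating prices: high effort → 35, medium effort → 29, low effort → 23.
Peach (assigned high effort): low effort: 23 − 0 = 23; medium effort: 29 − 3 = 26; high effort: 35 − 6 = 29. Peach stays.
Average (assigned medium effort): low effort: 23 − 0 = 23; medium effort: 29 − 4 = 25; high effort: 35 − 8 = 27. Average prefers high effort.
Lemon (assigned low effort): low effort: 23 − 0 = 23; medium effort: 29 − 12 = 17; high effort: 35 − 24 = 11. Lemon stays.
At least one type deviates; the separating profile fails.

No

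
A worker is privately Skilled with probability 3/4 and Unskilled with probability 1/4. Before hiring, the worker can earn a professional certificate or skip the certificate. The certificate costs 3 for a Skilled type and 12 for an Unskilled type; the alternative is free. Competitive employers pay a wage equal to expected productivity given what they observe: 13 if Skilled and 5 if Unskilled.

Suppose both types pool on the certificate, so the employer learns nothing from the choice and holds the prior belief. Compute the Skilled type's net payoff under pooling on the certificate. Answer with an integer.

Pooled wage = 3/4·13 + 1/4·5 = 11.
Skilled pays cost 3 for the certificate, so net payoff = 11 − 3 = 8.

8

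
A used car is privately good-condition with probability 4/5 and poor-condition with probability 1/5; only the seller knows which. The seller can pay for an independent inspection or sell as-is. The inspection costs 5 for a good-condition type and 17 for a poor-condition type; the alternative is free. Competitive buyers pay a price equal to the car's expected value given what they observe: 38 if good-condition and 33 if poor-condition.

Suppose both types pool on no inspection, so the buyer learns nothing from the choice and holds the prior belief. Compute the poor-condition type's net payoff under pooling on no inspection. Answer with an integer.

37

Pooled price = 4/5·38 + 1/5·33 = 37.
poor-condition pays no cost for no inspection, so net payoff = 37.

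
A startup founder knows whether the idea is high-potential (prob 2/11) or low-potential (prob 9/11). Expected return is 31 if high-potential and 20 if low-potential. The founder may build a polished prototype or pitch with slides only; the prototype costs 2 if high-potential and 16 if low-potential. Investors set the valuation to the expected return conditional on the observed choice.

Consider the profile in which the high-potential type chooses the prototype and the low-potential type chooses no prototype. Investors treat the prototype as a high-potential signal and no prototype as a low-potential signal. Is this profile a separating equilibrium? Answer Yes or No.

Under these beliefs, the prototype earns valuation 31 and no prototype earns valuation 20.
high-potential: the prototype nets 31 − 2 = 29; no prototype nets 20. high-potential prefers the prototype.
low-potential: the prototype nets 31 − 16 = 15; no prototype nets 20. low-potential prefers no prototype.
Neither type deviates, so the separating profile is an equilibrium.

Yes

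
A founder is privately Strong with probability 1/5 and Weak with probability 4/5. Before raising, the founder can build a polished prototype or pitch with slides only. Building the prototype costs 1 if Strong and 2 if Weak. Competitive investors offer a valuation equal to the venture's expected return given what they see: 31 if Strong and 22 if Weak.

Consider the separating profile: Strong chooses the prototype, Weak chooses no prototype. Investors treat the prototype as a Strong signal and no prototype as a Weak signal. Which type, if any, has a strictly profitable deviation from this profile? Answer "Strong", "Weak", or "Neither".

Weak

The prototype pays 31; no prototype pays 22.
Strong: assigned the prototype, nets 31 − 1 = 30; deviating to no prototype nets 22.
Weak: assigned no prototype, nets 22; deviating to the prototype nets 31 − 2 = 29.
The Weak type gains 7 by deviating.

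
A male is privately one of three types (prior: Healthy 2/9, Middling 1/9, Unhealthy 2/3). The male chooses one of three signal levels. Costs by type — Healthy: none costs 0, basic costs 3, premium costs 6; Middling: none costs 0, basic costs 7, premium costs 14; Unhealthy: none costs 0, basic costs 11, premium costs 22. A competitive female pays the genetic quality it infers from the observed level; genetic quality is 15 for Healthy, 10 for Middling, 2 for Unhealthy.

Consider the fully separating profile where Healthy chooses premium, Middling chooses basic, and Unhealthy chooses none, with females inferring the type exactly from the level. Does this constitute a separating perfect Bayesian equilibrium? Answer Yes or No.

Separating mating payoffs: premium → 15, basic → 10, none → 2.
Healthy (assigned premium): none: 2 − 0 = 2; basic: 10 − 3 = 7; premium: 15 − 6 = 9. Healthy stays.
Middling (assigned basic): none: 2 − 0 = 2; basic: 10 − 7 = 3; premium: 15 − 14 = 1. Middling stays.
Unhealthy (assigned none): none: 2 − 0 = 2; basic: 10 − 11 = -1; premium: 15 − 22 = -7. Unhealthy stays.
Every type prefers its assigned level; separation holds.

Yes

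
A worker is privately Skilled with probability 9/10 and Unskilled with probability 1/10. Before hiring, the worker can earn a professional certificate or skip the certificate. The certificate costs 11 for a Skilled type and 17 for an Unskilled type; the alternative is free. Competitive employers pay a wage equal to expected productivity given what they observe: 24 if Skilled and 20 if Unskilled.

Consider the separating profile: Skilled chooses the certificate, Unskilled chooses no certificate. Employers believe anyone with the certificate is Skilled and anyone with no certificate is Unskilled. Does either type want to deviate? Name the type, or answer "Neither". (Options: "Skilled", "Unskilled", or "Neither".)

Skilled

The certificate pays 24; no certificate pays 20.
Skilled: assigned the certificate, nets 24 − 11 = 13; deviating to no certificate nets 20.
Unskilled: assigned no certificate, nets 20; deviating to the certificate nets 24 − 17 = 7.
The Skilled type gains 7 by deviating.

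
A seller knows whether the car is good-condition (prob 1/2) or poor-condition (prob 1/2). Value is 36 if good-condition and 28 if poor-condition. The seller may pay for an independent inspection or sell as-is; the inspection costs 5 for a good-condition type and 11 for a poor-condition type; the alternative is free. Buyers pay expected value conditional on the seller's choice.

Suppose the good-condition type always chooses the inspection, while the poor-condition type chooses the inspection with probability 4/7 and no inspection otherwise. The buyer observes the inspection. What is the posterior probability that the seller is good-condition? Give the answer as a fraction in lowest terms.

7/11

P(the inspection) = (1/2)·1 + (1/2)·(4/7) = 11/14.
By Bayes' rule, P(good-condition | the inspection) = (1/2) / (11/14) = 7/11.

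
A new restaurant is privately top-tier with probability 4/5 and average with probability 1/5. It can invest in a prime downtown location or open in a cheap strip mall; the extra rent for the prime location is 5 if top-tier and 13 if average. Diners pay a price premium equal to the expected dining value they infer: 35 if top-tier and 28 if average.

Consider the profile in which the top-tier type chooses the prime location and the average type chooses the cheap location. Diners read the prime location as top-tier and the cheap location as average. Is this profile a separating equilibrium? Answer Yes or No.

Yes

Under these beliefs, the prime location earns price premium 35 and the cheap location earns price premium 28.
top-tier: the prime location nets 35 − 5 = 30; the cheap location nets 28. top-tier prefers the prime location.
average: the prime location nets 35 − 13 = 22; the cheap location nets 28. average prefers the cheap location.
Neither type deviates, so the separating profile is an equilibrium.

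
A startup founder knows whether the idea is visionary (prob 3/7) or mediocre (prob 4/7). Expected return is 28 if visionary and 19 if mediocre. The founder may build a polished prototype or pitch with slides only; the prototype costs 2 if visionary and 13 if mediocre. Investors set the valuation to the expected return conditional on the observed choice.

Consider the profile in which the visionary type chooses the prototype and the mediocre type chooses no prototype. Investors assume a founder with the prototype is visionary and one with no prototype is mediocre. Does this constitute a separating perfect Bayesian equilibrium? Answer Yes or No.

Under these beliefs, the prototype earns valuation 28 and no prototype earns valuation 19.
visionary: the prototype nets 28 − 2 = 26; no prototype nets 19. visionary prefers the prototype.
mediocre: the prototype nets 28 − 13 = 15; no prototype nets 19. mediocre prefers no prototype.
Neither type deviates, so the separating profile is an equilibrium.

Yes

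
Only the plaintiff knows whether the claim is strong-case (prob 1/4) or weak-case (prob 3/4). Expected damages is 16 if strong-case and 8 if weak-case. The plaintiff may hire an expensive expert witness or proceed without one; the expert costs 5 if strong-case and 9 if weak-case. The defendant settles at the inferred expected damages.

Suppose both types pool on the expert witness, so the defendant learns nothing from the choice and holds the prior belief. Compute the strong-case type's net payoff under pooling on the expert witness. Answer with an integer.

5

Pooled settlement = 1/4·16 + 3/4·8 = 10.
strong-case pays cost 5 for the expert witness, so net payoff = 10 − 5 = 5.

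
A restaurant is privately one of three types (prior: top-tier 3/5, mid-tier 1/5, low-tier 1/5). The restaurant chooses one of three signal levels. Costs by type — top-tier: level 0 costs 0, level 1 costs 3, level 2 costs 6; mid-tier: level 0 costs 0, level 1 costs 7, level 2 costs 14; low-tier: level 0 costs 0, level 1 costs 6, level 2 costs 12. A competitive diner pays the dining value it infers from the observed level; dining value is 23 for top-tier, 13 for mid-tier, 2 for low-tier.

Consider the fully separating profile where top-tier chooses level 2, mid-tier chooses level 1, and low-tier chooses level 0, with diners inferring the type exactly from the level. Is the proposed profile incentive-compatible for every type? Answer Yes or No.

Separating price premiums: level 2 → 23, level 1 → 13, level 0 → 2.
top-tier (assigned level 2): level 0: 2 − 0 = 2; level 1: 13 − 3 = 10; level 2: 23 − 6 = 17. top-tier stays.
mid-tier (assigned level 1): level 0: 2 − 0 = 2; level 1: 13 − 7 = 6; level 2: 23 − 14 = 9. mid-tier prefers level 2.
low-tier (assigned level 0): level 0: 2 − 0 = 2; level 1: 13 − 6 = 7; level 2: 23 − 12 = 11. low-tier prefers level 2.
At least one type deviates; the separating profile fails.

No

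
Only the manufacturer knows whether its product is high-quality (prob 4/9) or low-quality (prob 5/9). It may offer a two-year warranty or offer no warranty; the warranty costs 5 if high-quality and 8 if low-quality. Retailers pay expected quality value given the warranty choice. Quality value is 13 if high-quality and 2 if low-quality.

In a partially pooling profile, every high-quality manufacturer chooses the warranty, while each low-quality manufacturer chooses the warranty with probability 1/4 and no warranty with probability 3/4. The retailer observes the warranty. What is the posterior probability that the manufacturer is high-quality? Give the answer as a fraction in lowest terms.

P(the warranty) = (4/9)·1 + (5/9)·(1/4) = 7/12.
By Bayes' rule, P(high-quality | the warranty) = (4/9) / (7/12) = 16/21.

16/21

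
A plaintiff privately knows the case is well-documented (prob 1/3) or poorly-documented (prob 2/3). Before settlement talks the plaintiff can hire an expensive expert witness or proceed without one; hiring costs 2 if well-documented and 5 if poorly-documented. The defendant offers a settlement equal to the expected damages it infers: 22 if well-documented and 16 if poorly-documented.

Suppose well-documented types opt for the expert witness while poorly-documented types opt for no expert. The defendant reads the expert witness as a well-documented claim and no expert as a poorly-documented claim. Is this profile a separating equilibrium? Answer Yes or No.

No

Under these beliefs, the expert witness earns settlement 22 and no expert earns settlement 16.
well-documented: the expert witness nets 22 − 2 = 20; no expert nets 16. well-documented prefers the expert witness.
poorly-documented: the expert witness nets 22 − 5 = 17; no expert nets 16. poorly-documented would deviate to the expert witness.
poorly-documented has a profitable deviation, so the profile is not an equilibrium.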